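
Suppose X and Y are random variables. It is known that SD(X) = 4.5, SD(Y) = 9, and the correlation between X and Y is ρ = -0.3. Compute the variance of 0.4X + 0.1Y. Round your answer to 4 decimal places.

Var(X) = (4.5)² = 20.25;  Var(Y) = (9)² = 81
cov(X,Y) = ρ·SD(X)·SD(Y) = -0.3·4.5·9 = -12.15
Var(0.4X + 0.1Y) = (0.4)²·Var(X) + (0.1)²·Var(Y) + 2·(0.4)·(0.1)·cov(X,Y)
= 0.16·20.25 + 0.01·81 + 0.08·-12.15 = 3.078

3.0780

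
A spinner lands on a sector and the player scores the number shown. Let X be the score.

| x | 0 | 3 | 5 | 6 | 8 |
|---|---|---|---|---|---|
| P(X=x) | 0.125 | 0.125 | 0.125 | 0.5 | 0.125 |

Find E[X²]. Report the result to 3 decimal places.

E[X²] = (0)²(0.125) + (3)²(0.125) + (5)²(0.125) + (6)²(0.5) + (8)²(0.125) = 30.25

30.250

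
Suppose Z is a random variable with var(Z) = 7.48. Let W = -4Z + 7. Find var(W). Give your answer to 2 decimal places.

var(-4Z + 7) = (-4)²·var(Z) = 16·7.48 = 119.68

119.68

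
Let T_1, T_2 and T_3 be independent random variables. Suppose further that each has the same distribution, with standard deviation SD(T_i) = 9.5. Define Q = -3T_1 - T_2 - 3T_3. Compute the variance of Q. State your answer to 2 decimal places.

1714.75

var(T_i) = (9.5)² = 90.25
By independence, var(Q) = (-3)²var(T_1) + (-1)²var(T_2) + (-3)²var(T_3)
= (-3)²·90.25 + (-1)²·90.25 + (-3)²·90.25 = 1714.75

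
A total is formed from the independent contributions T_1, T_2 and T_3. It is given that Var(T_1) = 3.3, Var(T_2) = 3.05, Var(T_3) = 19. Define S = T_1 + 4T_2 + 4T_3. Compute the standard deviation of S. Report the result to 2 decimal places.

By independence, Var(S) = (1)²Var(T_1) + (4)²Var(T_2) + (4)²Var(T_3)
= (1)²·3.3 + (4)²·3.05 + (4)²·19 = 356.1
SD(S) = √356.1 ≈ 18.87

18.87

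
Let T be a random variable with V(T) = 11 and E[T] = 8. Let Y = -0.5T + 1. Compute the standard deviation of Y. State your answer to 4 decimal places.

1.6583

V(-0.5T + 1) = (-0.5)²·11 = 2.75
σ(Y) = √2.75 ≈ 1.6583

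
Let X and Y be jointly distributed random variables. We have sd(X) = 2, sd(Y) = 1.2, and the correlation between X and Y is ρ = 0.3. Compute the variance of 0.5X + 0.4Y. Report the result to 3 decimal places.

1.518

V(X) = (2)² = 4;  V(Y) = (1.2)² = 1.44
cov(X,Y) = ρ·sd(X)·sd(Y) = 0.3·2·1.2 = 0.72
V(0.5X + 0.4Y) = (0.5)²·V(X) + (0.4)²·V(Y) + 2·(0.5)·(0.4)·cov(X,Y)
= 0.25·4 + 0.16·1.44 + 0.4·0.72 = 1.5184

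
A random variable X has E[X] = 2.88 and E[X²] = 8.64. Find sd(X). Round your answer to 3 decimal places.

V(X) = 8.64 − (2.88)² = 0.3456
sd(X) = √0.3456 ≈ 0.588

0.588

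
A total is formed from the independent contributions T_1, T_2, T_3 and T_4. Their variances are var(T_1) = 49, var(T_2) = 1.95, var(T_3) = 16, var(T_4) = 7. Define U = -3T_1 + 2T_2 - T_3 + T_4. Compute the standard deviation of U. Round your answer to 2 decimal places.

By independence, var(U) = (-3)²var(T_1) + (2)²var(T_2) + (-1)²var(T_3) + (1)²var(T_4)
= (-3)²·49 + (2)²·1.95 + (-1)²·16 + (1)²·7 = 471.8
SD(U) = √471.8 ≈ 21.72

21.72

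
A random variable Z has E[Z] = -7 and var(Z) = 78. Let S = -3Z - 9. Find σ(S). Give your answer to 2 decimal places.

var(-3Z - 9) = (-3)²·78 = 702
σ(S) = √702 ≈ 26.50

26.50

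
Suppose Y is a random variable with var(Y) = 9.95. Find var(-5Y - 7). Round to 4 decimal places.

248.7500

var(-5Y - 7) = (-5)²·var(Y) = 25·9.95 = 248.75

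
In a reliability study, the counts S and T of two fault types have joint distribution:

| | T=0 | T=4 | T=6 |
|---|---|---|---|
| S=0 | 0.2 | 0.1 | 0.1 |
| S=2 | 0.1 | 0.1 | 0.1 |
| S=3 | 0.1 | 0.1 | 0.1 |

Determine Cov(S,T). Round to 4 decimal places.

E[S] = 1.5,  E[T] = 3
E[ST] = 5
Cov(S,T) = E[ST] − E[S]E[T] = 5 − (1.5)(3) = 0.5

0.5000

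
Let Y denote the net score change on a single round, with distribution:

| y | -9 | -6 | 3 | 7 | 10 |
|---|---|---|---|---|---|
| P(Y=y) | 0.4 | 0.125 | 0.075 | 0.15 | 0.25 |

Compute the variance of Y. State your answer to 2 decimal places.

E[Y] = (-9)(0.4) + (-6)(0.125) + (3)(0.075) + (7)(0.15) + (10)(0.25) = -0.575
E[Y²] = (-9)²(0.4) + (-6)²(0.125) + (3)²(0.075) + (7)²(0.15) + (10)²(0.25) = 69.925
V(Y) = E[Y²] − (E[Y])² = 69.925 − (-0.575)² = 69.594375

69.59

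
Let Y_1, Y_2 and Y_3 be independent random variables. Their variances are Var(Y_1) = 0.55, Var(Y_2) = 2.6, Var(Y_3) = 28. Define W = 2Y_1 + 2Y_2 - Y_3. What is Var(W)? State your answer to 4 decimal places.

40.6000

By independence, Var(W) = (2)²Var(Y_1) + (2)²Var(Y_2) + (-1)²Var(Y_3)
= (2)²·0.55 + (2)²·2.6 + (-1)²·28 = 40.6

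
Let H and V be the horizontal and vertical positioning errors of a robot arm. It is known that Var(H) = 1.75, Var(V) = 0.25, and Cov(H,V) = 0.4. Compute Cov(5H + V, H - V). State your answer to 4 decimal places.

6.9000

Cov(5H + V, H - V) = (5)(1)Var(H) + (1)(-1)Var(V) + [(5)(-1) + (1)(1)]Cov(H,V)
= 5·1.75 + -1·0.25 + -4·0.4 = 6.9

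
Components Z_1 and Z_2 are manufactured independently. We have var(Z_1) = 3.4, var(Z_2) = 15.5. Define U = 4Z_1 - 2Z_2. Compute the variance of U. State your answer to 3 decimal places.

By independence, var(U) = (4)²var(Z_1) + (-2)²var(Z_2)
= (4)²·3.4 + (-2)²·15.5 = 116.4

116.400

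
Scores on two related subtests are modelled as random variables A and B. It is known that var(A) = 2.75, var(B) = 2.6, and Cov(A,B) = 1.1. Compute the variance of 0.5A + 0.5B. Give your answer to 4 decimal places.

var(0.5A + 0.5B) = (0.5)²·var(A) + (0.5)²·var(B) + 2·(0.5)·(0.5)·Cov(A,B)
= 0.25·2.75 + 0.25·2.6 + 0.5·1.1 = 1.8875

1.8875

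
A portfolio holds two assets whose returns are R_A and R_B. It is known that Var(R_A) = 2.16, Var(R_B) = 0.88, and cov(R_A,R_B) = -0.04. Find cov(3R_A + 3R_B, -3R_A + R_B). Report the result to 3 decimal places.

cov(3R_A + 3R_B, -3R_A + R_B) = (3)(-3)Var(R_A) + (3)(1)Var(R_B) + [(3)(1) + (3)(-3)]cov(R_A,R_B)
= -9·2.16 + 3·0.88 + -6·-0.04 = -16.56

-16.560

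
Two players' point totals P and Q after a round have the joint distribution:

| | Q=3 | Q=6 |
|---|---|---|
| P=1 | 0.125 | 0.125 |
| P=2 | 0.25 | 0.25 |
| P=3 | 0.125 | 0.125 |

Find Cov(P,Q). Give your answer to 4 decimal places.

E[P] = 2,  E[Q] = 4.5
E[PQ] = 9
Cov(P,Q) = E[PQ] − E[P]E[Q] = 9 − (2)(4.5) = 0

0.0000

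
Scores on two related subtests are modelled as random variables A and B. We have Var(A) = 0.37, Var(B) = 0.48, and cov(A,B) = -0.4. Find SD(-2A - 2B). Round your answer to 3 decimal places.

Var(-2A - 2B) = (-2)²·Var(A) + (-2)²·Var(B) + 2·(-2)·(-2)·cov(A,B)
= 4·0.37 + 4·0.48 + 8·-0.4 = 0.2
SD(-2A - 2B) = √0.2 ≈ 0.447

0.447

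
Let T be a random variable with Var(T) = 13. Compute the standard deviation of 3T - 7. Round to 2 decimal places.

Var(3T - 7) = (3)²·13 = 117
SD(3T - 7) = √117 ≈ 10.82

10.82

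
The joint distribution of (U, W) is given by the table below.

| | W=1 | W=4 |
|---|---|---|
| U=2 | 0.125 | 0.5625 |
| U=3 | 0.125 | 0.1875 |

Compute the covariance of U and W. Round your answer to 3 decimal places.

E[U] = 2.3125,  E[W] = 3.25
E[UW] = 7.375
Cov(U,W) = E[UW] − E[U]E[W] = 7.375 − (2.3125)(3.25) = -0.140625

-0.141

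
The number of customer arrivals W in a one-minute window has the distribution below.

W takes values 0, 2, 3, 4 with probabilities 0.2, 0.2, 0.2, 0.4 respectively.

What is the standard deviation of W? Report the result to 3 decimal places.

1.497

E[W] = (0)(0.2) + (2)(0.2) + (3)(0.2) + (4)(0.4) = 2.6
E[W²] = (0)²(0.2) + (2)²(0.2) + (3)²(0.2) + (4)²(0.4) = 9
Var(W) = E[W²] − (E[W])² = 9 − (2.6)² = 2.24
σ(W) = √2.24 ≈ 1.497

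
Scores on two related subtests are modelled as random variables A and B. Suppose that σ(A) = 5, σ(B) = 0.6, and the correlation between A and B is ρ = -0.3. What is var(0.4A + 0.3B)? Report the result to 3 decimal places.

var(A) = (5)² = 25;  var(B) = (0.6)² = 0.36
cov(A,B) = ρ·σ(A)·σ(B) = -0.3·5·0.6 = -0.9
var(0.4A + 0.3B) = (0.4)²·var(A) + (0.3)²·var(B) + 2·(0.4)·(0.3)·cov(A,B)
= 0.16·25 + 0.09·0.36 + 0.24·-0.9 = 3.8164

3.816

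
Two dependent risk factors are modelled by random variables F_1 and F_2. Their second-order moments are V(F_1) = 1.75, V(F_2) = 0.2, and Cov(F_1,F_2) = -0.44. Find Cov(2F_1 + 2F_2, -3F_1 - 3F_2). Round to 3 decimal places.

-6.420

Cov(2F_1 + 2F_2, -3F_1 - 3F_2) = (2)(-3)V(F_1) + (2)(-3)V(F_2) + [(2)(-3) + (2)(-3)]Cov(F_1,F_2)
= -6·1.75 + -6·0.2 + -12·-0.44 = -6.42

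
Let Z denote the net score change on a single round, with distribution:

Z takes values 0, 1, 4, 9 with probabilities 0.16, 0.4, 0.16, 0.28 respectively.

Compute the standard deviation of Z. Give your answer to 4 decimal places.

3.6009

E[Z] = (0)(0.16) + (1)(0.4) + (4)(0.16) + (9)(0.28) = 3.56
E[Z²] = (0)²(0.16) + (1)²(0.4) + (4)²(0.16) + (9)²(0.28) = 25.64
V(Z) = E[Z²] − (E[Z])² = 25.64 − (3.56)² = 12.9664
σ(Z) = √12.9664 ≈ 3.6009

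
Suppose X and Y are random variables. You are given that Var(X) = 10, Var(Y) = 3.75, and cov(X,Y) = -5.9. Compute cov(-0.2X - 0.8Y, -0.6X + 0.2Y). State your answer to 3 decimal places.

cov(-0.2X - 0.8Y, -0.6X + 0.2Y) = (-0.2)(-0.6)Var(X) + (-0.8)(0.2)Var(Y) + [(-0.2)(0.2) + (-0.8)(-0.6)]cov(X,Y)
= 0.12·10 + -0.16·3.75 + 0.44·-5.9 = -1.996

-1.996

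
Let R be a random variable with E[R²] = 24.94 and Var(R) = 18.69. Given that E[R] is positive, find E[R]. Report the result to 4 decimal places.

(E[R])² = E[R²] − Var(R) = 24.94 − 18.69 = 6.25
E[R] = √6.25 = 2.5

2.5000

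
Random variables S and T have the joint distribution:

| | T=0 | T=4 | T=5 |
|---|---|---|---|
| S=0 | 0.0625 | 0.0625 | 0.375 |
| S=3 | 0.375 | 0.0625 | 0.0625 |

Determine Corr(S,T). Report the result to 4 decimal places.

E[S] = 1.5,  E[T] = 2.6875
E[ST] = 1.6875
Cov(S,T) = E[ST] − E[S]E[T] = 1.6875 − (1.5)(2.6875) = -2.34375
V(S) = 2.25,  V(T) = 5.71484375
ρ = -2.34375 / √(2.25·5.71484375) ≈ -0.6536

-0.6536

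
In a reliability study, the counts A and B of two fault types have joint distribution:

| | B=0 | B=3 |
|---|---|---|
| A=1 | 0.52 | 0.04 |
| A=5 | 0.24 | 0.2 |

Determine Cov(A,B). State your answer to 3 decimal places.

1.133

E[A] = 2.76,  E[B] = 0.72
E[AB] = 3.12
Cov(A,B) = E[AB] − E[A]E[B] = 3.12 − (2.76)(0.72) = 1.1328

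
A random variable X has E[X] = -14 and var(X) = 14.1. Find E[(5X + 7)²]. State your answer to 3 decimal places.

4321.500

E[5X + 7] = 5·-14 + 7 = -63
var(5X + 7) = (5)²·14.1 = 352.5
E[(5X + 7)²] = var((5X + 7)) + (E[(5X + 7)])² = 352.5 + (-63)² = 4321.5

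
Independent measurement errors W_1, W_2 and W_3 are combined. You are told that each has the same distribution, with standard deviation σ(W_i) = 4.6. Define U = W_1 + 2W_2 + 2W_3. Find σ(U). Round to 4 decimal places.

Var(W_i) = (4.6)² = 21.16
By independence, Var(U) = (1)²Var(W_1) + (2)²Var(W_2) + (2)²Var(W_3)
= (1)²·21.16 + (2)²·21.16 + (2)²·21.16 = 190.44
σ(U) = √190.44 ≈ 13.8000

13.8000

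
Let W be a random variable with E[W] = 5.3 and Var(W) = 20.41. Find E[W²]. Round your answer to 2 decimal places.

E[W²] = Var(W) + (E[W])² = 20.41 + (5.3)² = 48.5

48.50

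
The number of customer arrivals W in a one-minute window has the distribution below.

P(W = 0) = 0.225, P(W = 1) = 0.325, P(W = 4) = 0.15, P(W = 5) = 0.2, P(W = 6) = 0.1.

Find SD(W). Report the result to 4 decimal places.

E[W] = (0)(0.225) + (1)(0.325) + (4)(0.15) + (5)(0.2) + (6)(0.1) = 2.525
E[W²] = (0)²(0.225) + (1)²(0.325) + (4)²(0.15) + (5)²(0.2) + (6)²(0.1) = 11.325
Var(W) = E[W²] − (E[W])² = 11.325 − (2.525)² = 4.949375
SD(W) = √4.949375 ≈ 2.2247

2.2247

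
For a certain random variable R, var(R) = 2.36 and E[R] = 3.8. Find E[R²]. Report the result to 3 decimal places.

E[R²] = var(R) + (E[R])² = 2.36 + (3.8)² = 16.8

16.800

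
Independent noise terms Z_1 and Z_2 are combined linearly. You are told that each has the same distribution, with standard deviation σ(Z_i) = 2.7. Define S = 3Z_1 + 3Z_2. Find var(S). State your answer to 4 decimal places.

131.2200

var(Z_i) = (2.7)² = 7.29
By independence, var(S) = (3)²var(Z_1) + (3)²var(Z_2)
= (3)²·7.29 + (3)²·7.29 = 131.22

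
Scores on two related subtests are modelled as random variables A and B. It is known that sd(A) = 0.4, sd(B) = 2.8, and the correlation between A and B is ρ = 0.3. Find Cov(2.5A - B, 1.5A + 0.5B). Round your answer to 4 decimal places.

V(A) = (0.4)² = 0.16;  V(B) = (2.8)² = 7.84
Cov(A,B) = ρ·sd(A)·sd(B) = 0.3·0.4·2.8 = 0.336
Cov(2.5A - B, 1.5A + 0.5B) = (2.5)(1.5)V(A) + (-1)(0.5)V(B) + [(2.5)(0.5) + (-1)(1.5)]Cov(A,B)
= 3.75·0.16 + -0.5·7.84 + -0.25·0.336 = -3.404

-3.4040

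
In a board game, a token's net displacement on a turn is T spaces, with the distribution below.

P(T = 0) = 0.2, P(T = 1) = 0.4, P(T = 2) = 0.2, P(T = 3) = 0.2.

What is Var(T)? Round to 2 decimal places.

1.04

E[T] = (0)(0.2) + (1)(0.4) + (2)(0.2) + (3)(0.2) = 1.4
E[T²] = (0)²(0.2) + (1)²(0.4) + (2)²(0.2) + (3)²(0.2) = 3
Var(T) = E[T²] − (E[T])² = 3 − (1.4)² = 1.04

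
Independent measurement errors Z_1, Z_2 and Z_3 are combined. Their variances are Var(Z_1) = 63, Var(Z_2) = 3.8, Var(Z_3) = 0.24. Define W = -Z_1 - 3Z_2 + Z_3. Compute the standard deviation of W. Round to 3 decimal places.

9.871

By independence, Var(W) = (-1)²Var(Z_1) + (-3)²Var(Z_2) + (1)²Var(Z_3)
= (-1)²·63 + (-3)²·3.8 + (1)²·0.24 = 97.44
σ(W) = √97.44 ≈ 9.871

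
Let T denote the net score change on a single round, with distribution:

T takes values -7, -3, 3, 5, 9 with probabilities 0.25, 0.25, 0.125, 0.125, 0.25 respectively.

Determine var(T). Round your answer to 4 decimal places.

E[T] = (-7)(0.25) + (-3)(0.25) + (3)(0.125) + (5)(0.125) + (9)(0.25) = 0.75
E[T²] = (-7)²(0.25) + (-3)²(0.25) + (3)²(0.125) + (5)²(0.125) + (9)²(0.25) = 39
var(T) = E[T²] − (E[T])² = 39 − (0.75)² = 38.4375

38.4375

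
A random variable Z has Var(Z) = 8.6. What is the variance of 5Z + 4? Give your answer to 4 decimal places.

Var(5Z + 4) = (5)²·Var(Z) = 25·8.6 = 215

215.0000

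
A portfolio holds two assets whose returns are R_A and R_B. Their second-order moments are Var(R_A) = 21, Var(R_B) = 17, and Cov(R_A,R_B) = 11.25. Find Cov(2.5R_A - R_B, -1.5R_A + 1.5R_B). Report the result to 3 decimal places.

-45.188

Cov(2.5R_A - R_B, -1.5R_A + 1.5R_B) = (2.5)(-1.5)Var(R_A) + (-1)(1.5)Var(R_B) + [(2.5)(1.5) + (-1)(-1.5)]Cov(R_A,R_B)
= -3.75·21 + -1.5·17 + 5.25·11.25 = -45.1875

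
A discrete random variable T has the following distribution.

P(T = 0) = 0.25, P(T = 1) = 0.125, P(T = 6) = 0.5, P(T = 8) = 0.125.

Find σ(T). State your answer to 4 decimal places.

E[T] = (0)(0.25) + (1)(0.125) + (6)(0.5) + (8)(0.125) = 4.125
E[T²] = (0)²(0.25) + (1)²(0.125) + (6)²(0.5) + (8)²(0.125) = 26.125
V(T) = E[T²] − (E[T])² = 26.125 − (4.125)² = 9.109375
σ(T) = √9.109375 ≈ 3.0182

3.0182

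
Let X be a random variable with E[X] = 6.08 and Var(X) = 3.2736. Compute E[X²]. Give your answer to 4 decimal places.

E[X²] = Var(X) + (E[X])² = 3.2736 + (6.08)² = 40.24

40.2400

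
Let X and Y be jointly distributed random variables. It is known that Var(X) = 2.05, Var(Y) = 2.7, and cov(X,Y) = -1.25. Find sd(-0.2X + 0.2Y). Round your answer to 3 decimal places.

Var(-0.2X + 0.2Y) = (-0.2)²·Var(X) + (0.2)²·Var(Y) + 2·(-0.2)·(0.2)·cov(X,Y)
= 0.04·2.05 + 0.04·2.7 + -0.08·-1.25 = 0.29
sd(-0.2X + 0.2Y) = √0.29 ≈ 0.539

0.539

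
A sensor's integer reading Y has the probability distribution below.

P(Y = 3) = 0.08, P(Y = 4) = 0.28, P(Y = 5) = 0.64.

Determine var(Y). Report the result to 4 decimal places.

E[Y] = (3)(0.08) + (4)(0.28) + (5)(0.64) = 4.56
E[Y²] = (3)²(0.08) + (4)²(0.28) + (5)²(0.64) = 21.2
var(Y) = E[Y²] − (E[Y])² = 21.2 − (4.56)² = 0.4064

0.4064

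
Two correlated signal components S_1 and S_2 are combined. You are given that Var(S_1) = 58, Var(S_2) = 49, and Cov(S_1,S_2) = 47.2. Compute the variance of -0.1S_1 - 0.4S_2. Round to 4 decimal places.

Var(-0.1S_1 - 0.4S_2) = (-0.1)²·Var(S_1) + (-0.4)²·Var(S_2) + 2·(-0.1)·(-0.4)·Cov(S_1,S_2)
= 0.01·58 + 0.16·49 + 0.08·47.2 = 12.196

12.1960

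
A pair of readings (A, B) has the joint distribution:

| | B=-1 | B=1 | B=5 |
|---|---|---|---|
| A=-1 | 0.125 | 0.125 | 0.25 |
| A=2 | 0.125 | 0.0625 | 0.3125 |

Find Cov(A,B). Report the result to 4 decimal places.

E[A] = 0.5,  E[B] = 2.75
E[AB] = 1.75
Cov(A,B) = E[AB] − E[A]E[B] = 1.75 − (0.5)(2.75) = 0.375

0.3750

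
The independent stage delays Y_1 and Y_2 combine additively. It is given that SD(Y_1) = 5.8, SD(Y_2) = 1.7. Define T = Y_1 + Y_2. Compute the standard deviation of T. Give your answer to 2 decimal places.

6.04

var(Y_1) = 33.64, var(Y_2) = 2.89
By independence, var(T) = (1)²var(Y_1) + (1)²var(Y_2)
= (1)²·33.64 + (1)²·2.89 = 36.53
SD(T) = √36.53 ≈ 6.04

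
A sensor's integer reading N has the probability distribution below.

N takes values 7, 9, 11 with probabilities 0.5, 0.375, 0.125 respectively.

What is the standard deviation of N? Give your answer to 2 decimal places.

E[N] = (7)(0.5) + (9)(0.375) + (11)(0.125) = 8.25
E[N²] = (7)²(0.5) + (9)²(0.375) + (11)²(0.125) = 70
Var(N) = E[N²] − (E[N])² = 70 − (8.25)² = 1.9375
sd(N) = √1.9375 ≈ 1.39

1.39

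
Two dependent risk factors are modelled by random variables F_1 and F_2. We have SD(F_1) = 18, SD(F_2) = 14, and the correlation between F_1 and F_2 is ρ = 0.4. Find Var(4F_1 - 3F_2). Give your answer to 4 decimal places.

Var(F_1) = (18)² = 324;  Var(F_2) = (14)² = 196
cov(F_1,F_2) = ρ·SD(F_1)·SD(F_2) = 0.4·18·14 = 100.8
Var(4F_1 - 3F_2) = (4)²·Var(F_1) + (-3)²·Var(F_2) + 2·(4)·(-3)·cov(F_1,F_2)
= 16·324 + 9·196 + -24·100.8 = 4528.8

4528.8000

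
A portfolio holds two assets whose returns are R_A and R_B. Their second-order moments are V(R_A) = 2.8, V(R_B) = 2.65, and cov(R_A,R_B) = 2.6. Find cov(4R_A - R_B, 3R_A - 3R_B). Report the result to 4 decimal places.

cov(4R_A - R_B, 3R_A - 3R_B) = (4)(3)V(R_A) + (-1)(-3)V(R_B) + [(4)(-3) + (-1)(3)]cov(R_A,R_B)
= 12·2.8 + 3·2.65 + -15·2.6 = 2.55

2.5500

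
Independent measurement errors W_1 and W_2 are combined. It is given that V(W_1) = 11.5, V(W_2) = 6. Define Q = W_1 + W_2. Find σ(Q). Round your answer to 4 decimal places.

4.1833

By independence, V(Q) = (1)²V(W_1) + (1)²V(W_2)
= (1)²·11.5 + (1)²·6 = 17.5
σ(Q) = √17.5 ≈ 4.1833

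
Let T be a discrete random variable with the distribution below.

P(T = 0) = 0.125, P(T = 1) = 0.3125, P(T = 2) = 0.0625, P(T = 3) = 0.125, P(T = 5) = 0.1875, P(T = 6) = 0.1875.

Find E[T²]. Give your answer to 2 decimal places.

13.13

E[T²] = (0)²(0.125) + (1)²(0.3125) + (2)²(0.0625) + (3)²(0.125) + (5)²(0.1875) + (6)²(0.1875) = 13.125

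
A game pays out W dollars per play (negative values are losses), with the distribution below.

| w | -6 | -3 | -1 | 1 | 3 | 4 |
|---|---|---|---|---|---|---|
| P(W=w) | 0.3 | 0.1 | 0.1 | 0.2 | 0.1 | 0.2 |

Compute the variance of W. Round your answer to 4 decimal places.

15.2900

E[W] = (-6)(0.3) + (-3)(0.1) + (-1)(0.1) + (1)(0.2) + (3)(0.1) + (4)(0.2) = -0.9
E[W²] = (-6)²(0.3) + (-3)²(0.1) + (-1)²(0.1) + (1)²(0.2) + (3)²(0.1) + (4)²(0.2) = 16.1
var(W) = E[W²] − (E[W])² = 16.1 − (-0.9)² = 15.29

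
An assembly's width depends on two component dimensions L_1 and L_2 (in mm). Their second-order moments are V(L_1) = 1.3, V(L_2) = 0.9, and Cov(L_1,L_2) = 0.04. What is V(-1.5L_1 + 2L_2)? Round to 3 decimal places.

6.285

V(-1.5L_1 + 2L_2) = (-1.5)²·V(L_1) + (2)²·V(L_2) + 2·(-1.5)·(2)·Cov(L_1,L_2)
= 2.25·1.3 + 4·0.9 + -6·0.04 = 6.285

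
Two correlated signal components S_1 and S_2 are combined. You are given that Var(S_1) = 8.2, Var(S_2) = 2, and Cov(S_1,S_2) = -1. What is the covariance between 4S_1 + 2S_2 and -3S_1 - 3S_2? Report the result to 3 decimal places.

-92.400

Cov(4S_1 + 2S_2, -3S_1 - 3S_2) = (4)(-3)Var(S_1) + (2)(-3)Var(S_2) + [(4)(-3) + (2)(-3)]Cov(S_1,S_2)
= -12·8.2 + -6·2 + -18·-1 = -92.4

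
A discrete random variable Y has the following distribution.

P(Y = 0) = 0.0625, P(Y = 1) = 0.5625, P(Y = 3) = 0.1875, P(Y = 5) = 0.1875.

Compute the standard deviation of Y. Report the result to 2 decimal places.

1.64

E[Y] = (0)(0.0625) + (1)(0.5625) + (3)(0.1875) + (5)(0.1875) = 2.0625
E[Y²] = (0)²(0.0625) + (1)²(0.5625) + (3)²(0.1875) + (5)²(0.1875) = 6.9375
Var(Y) = E[Y²] − (E[Y])² = 6.9375 − (2.0625)² = 2.68359375
σ(Y) = √2.68359375 ≈ 1.64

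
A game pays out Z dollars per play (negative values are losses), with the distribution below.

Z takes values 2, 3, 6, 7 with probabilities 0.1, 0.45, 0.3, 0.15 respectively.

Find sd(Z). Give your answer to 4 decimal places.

E[Z] = (2)(0.1) + (3)(0.45) + (6)(0.3) + (7)(0.15) = 4.4
E[Z²] = (2)²(0.1) + (3)²(0.45) + (6)²(0.3) + (7)²(0.15) = 22.6
V(Z) = E[Z²] − (E[Z])² = 22.6 − (4.4)² = 3.24
sd(Z) = √3.24 ≈ 1.8000

1.8000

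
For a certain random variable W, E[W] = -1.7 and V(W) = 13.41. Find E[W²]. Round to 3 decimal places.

E[W²] = V(W) + (E[W])² = 13.41 + (-1.7)² = 16.3

16.300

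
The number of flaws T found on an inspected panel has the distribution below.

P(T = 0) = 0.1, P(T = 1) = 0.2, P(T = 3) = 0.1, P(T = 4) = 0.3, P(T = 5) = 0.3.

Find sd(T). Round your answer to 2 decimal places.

E[T] = (0)(0.1) + (1)(0.2) + (3)(0.1) + (4)(0.3) + (5)(0.3) = 3.2
E[T²] = (0)²(0.1) + (1)²(0.2) + (3)²(0.1) + (4)²(0.3) + (5)²(0.3) = 13.4
Var(T) = E[T²] − (E[T])² = 13.4 − (3.2)² = 3.16
sd(T) = √3.16 ≈ 1.78

1.78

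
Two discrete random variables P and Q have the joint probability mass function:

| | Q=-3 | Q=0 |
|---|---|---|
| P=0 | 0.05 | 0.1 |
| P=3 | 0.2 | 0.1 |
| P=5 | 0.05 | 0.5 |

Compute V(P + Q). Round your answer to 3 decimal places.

E[P] = 3.65,  E[Q] = -0.9,  E[PQ] = -2.55
V(P) = 16.45 − (3.65)² = 3.1275;  V(Q) = 2.7 − (-0.9)² = 1.89
cov(P,Q) = -2.55 − (3.65)(-0.9) = 0.735
V(P + Q) = (1)²·3.1275 + (1)²·1.89 + 2·(1)·(1)·0.735 = 6.4875

6.488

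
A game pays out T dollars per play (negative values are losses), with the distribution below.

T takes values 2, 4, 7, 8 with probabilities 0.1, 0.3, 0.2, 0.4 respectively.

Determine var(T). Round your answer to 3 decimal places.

4.600

E[T] = (2)(0.1) + (4)(0.3) + (7)(0.2) + (8)(0.4) = 6
E[T²] = (2)²(0.1) + (4)²(0.3) + (7)²(0.2) + (8)²(0.4) = 40.6
var(T) = E[T²] − (E[T])² = 40.6 − (6)² = 4.6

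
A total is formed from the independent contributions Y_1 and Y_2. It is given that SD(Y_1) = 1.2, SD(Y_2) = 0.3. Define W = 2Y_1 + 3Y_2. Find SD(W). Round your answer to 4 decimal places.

2.5632

V(Y_1) = 1.44, V(Y_2) = 0.09
By independence, V(W) = (2)²V(Y_1) + (3)²V(Y_2)
= (2)²·1.44 + (3)²·0.09 = 6.57
SD(W) = √6.57 ≈ 2.5632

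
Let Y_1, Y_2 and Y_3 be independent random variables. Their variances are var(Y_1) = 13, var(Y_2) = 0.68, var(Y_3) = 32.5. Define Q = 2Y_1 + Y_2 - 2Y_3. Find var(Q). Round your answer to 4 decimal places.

182.6800

By independence, var(Q) = (2)²var(Y_1) + (1)²var(Y_2) + (-2)²var(Y_3)
= (2)²·13 + (1)²·0.68 + (-2)²·32.5 = 182.68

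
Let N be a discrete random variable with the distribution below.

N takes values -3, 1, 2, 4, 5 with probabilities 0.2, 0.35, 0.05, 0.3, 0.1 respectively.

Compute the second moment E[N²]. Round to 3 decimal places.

9.650

E[N²] = (-3)²(0.2) + (1)²(0.35) + (2)²(0.05) + (4)²(0.3) + (5)²(0.1) = 9.65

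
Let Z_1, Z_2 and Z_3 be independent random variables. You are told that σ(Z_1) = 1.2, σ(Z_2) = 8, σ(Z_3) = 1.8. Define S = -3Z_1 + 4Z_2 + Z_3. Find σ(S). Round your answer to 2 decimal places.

32.25

V(Z_1) = 1.44, V(Z_2) = 64, V(Z_3) = 3.24
By independence, V(S) = (-3)²V(Z_1) + (4)²V(Z_2) + (1)²V(Z_3)
= (-3)²·1.44 + (4)²·64 + (1)²·3.24 = 1040.2
σ(S) = √1040.2 ≈ 32.25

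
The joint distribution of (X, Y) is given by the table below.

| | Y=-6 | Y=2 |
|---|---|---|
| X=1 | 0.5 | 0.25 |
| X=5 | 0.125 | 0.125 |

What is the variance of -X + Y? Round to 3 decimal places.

16.000

E[X] = 2,  E[Y] = -3,  E[XY] = -5
Var(X) = 7 − (2)² = 3;  Var(Y) = 24 − (-3)² = 15
cov(X,Y) = -5 − (2)(-3) = 1
Var(-X + Y) = (-1)²·3 + (1)²·15 + 2·(-1)·(1)·1 = 16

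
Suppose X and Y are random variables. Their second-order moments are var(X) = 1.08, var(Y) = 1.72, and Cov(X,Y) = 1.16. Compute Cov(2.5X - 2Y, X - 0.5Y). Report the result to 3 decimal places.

0.650

Cov(2.5X - 2Y, X - 0.5Y) = (2.5)(1)var(X) + (-2)(-0.5)var(Y) + [(2.5)(-0.5) + (-2)(1)]Cov(X,Y)
= 2.5·1.08 + 1·1.72 + -3.25·1.16 = 0.65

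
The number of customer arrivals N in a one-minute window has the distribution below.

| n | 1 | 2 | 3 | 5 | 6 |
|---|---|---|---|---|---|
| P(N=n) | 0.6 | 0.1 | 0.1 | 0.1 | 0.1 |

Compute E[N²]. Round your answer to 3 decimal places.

E[N²] = (1)²(0.6) + (2)²(0.1) + (3)²(0.1) + (5)²(0.1) + (6)²(0.1) = 8

8.000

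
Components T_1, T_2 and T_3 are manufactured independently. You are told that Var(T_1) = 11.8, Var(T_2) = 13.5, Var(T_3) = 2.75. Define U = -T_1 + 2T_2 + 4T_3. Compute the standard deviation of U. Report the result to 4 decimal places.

By independence, Var(U) = (-1)²Var(T_1) + (2)²Var(T_2) + (4)²Var(T_3)
= (-1)²·11.8 + (2)²·13.5 + (4)²·2.75 = 109.8
sd(U) = √109.8 ≈ 10.4785

10.4785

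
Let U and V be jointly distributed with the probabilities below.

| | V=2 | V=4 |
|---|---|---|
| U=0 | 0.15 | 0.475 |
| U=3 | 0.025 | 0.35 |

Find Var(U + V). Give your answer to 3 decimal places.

E[U] = 1.125,  E[V] = 3.65,  E[UV] = 4.35
Var(U) = 3.375 − (1.125)² = 2.109375;  Var(V) = 13.9 − (3.65)² = 0.5775
cov(U,V) = 4.35 − (1.125)(3.65) = 0.24375
Var(U + V) = (1)²·2.109375 + (1)²·0.5775 + 2·(1)·(1)·0.24375 = 3.174375

3.174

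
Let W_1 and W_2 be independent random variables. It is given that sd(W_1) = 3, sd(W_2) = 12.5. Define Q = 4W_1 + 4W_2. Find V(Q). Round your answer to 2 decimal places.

2644.00

V(W_1) = 9, V(W_2) = 156.25
By independence, V(Q) = (4)²V(W_1) + (4)²V(W_2)
= (4)²·9 + (4)²·156.25 = 2644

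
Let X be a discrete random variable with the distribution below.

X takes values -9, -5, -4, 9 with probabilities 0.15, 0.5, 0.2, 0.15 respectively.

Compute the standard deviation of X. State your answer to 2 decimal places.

E[X] = (-9)(0.15) + (-5)(0.5) + (-4)(0.2) + (9)(0.15) = -3.3
E[X²] = (-9)²(0.15) + (-5)²(0.5) + (-4)²(0.2) + (9)²(0.15) = 40
Var(X) = E[X²] − (E[X])² = 40 − (-3.3)² = 29.11
SD(X) = √29.11 ≈ 5.40

5.40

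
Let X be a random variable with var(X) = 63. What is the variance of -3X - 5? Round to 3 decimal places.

567.000

var(-3X - 5) = (-3)²·var(X) = 9·63 = 567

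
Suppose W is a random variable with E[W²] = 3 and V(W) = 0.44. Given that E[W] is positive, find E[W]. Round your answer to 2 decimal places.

1.60

(E[W])² = E[W²] − V(W) = 3 − 0.44 = 2.56
E[W] = √2.56 = 1.6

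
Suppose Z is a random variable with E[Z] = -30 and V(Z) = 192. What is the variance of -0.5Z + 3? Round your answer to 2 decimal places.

48.00

V(-0.5Z + 3) = (-0.5)²·V(Z) = 0.25·192 = 48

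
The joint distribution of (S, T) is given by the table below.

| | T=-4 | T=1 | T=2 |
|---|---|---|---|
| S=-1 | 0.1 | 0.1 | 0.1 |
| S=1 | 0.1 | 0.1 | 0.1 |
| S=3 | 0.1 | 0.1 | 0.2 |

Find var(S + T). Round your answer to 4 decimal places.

10.2900

E[S] = 1.2,  E[T] = -0.1,  E[ST] = 0.3
var(S) = 4.2 − (1.2)² = 2.76;  var(T) = 6.7 − (-0.1)² = 6.69
cov(S,T) = 0.3 − (1.2)(-0.1) = 0.42
var(S + T) = (1)²·2.76 + (1)²·6.69 + 2·(1)·(1)·0.42 = 10.29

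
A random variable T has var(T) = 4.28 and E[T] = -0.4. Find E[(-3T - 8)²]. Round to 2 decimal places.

E[-3T - 8] = -3·-0.4 − 8 = -6.8
var(-3T - 8) = (-3)²·4.28 = 38.52
E[(-3T - 8)²] = var((-3T - 8)) + (E[(-3T - 8)])² = 38.52 + (-6.8)² = 84.76

84.76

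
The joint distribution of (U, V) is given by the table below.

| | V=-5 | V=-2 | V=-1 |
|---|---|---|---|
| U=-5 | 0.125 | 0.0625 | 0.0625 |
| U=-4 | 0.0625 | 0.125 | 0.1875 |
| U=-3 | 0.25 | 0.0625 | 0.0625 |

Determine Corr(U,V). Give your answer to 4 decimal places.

-0.1776

E[U] = -3.875,  E[V] = -3
E[UV] = 11.375
Cov(U,V) = E[UV] − E[U]E[V] = 11.375 − (-3.875)(-3) = -0.25
Var(U) = 0.609375,  Var(V) = 3.25
ρ = -0.25 / √(0.609375·3.25) ≈ -0.1776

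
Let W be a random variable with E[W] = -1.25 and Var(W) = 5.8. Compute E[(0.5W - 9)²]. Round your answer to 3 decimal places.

94.091

E[0.5W - 9] = 0.5·-1.25 − 9 = -9.625
Var(0.5W - 9) = (0.5)²·5.8 = 1.45
E[(0.5W - 9)²] = Var((0.5W - 9)) + (E[(0.5W - 9)])² = 1.45 + (-9.625)² = 94.090625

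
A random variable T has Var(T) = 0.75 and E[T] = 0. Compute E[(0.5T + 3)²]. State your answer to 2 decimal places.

E[0.5T + 3] = 0.5·0 + 3 = 3
Var(0.5T + 3) = (0.5)²·0.75 = 0.1875
E[(0.5T + 3)²] = Var((0.5T + 3)) + (E[(0.5T + 3)])² = 0.1875 + (3)² = 9.1875

9.19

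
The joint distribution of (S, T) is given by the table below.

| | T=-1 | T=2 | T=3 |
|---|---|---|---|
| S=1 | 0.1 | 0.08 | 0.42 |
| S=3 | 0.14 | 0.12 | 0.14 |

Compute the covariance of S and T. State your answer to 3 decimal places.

E[S] = 1.8,  E[T] = 1.84
E[ST] = 2.88
Cov(S,T) = E[ST] − E[S]E[T] = 2.88 − (1.8)(1.84) = -0.432

-0.432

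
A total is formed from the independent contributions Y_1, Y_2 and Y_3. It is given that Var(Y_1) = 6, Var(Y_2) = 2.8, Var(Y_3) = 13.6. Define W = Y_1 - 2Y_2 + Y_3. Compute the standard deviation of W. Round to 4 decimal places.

5.5498

By independence, Var(W) = (1)²Var(Y_1) + (-2)²Var(Y_2) + (1)²Var(Y_3)
= (1)²·6 + (-2)²·2.8 + (1)²·13.6 = 30.8
σ(W) = √30.8 ≈ 5.5498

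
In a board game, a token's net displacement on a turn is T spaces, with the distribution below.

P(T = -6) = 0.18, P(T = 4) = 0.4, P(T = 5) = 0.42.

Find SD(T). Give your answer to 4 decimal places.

4.0639

E[T] = (-6)(0.18) + (4)(0.4) + (5)(0.42) = 2.62
E[T²] = (-6)²(0.18) + (4)²(0.4) + (5)²(0.42) = 23.38
V(T) = E[T²] − (E[T])² = 23.38 − (2.62)² = 16.5156
SD(T) = √16.5156 ≈ 4.0639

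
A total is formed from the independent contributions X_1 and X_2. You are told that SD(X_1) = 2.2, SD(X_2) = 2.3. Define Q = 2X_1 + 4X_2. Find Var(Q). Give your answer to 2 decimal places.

104.00

Var(X_1) = 4.84, Var(X_2) = 5.29
By independence, Var(Q) = (2)²Var(X_1) + (4)²Var(X_2)
= (2)²·4.84 + (4)²·5.29 = 104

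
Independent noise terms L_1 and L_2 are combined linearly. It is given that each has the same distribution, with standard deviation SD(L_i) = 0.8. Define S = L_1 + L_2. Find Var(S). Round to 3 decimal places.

1.280

Var(L_i) = (0.8)² = 0.64
By independence, Var(S) = (1)²Var(L_1) + (1)²Var(L_2)
= (1)²·0.64 + (1)²·0.64 = 1.28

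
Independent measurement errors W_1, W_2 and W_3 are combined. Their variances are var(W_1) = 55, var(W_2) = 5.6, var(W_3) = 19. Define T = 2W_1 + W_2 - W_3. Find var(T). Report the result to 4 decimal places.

By independence, var(T) = (2)²var(W_1) + (1)²var(W_2) + (-1)²var(W_3)
= (2)²·55 + (1)²·5.6 + (-1)²·19 = 244.6

244.6000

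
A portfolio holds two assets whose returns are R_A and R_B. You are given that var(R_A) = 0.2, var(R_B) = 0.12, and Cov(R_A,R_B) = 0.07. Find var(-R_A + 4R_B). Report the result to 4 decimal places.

var(-R_A + 4R_B) = (-1)²·var(R_A) + (4)²·var(R_B) + 2·(-1)·(4)·Cov(R_A,R_B)
= 1·0.2 + 16·0.12 + -8·0.07 = 1.56

1.5600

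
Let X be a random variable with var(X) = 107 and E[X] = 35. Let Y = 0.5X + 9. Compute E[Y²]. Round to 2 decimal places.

729.00

E[0.5X + 9] = 0.5·35 + 9 = 26.5
var(0.5X + 9) = (0.5)²·107 = 26.75
E[Y²] = var(Y) + (E[Y])² = 26.75 + (26.5)² = 729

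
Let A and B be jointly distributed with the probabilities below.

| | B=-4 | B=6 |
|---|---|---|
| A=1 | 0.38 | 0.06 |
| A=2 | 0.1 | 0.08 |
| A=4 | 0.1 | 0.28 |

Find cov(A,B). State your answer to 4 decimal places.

3.6560

E[A] = 2.32,  E[B] = 0.2
E[AB] = 4.12
cov(A,B) = E[AB] − E[A]E[B] = 4.12 − (2.32)(0.2) = 3.656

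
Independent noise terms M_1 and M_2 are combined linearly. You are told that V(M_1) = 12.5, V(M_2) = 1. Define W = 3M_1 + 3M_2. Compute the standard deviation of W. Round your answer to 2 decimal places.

11.02

By independence, V(W) = (3)²V(M_1) + (3)²V(M_2)
= (3)²·12.5 + (3)²·1 = 121.5
SD(W) = √121.5 ≈ 11.02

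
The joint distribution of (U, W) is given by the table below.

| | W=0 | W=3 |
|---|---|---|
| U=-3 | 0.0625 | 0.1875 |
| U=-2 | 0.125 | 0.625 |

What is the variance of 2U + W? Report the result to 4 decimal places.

2.3086

E[U] = -2.25,  E[W] = 2.4375,  E[UW] = -5.4375
Var(U) = 5.25 − (-2.25)² = 0.1875;  Var(W) = 7.3125 − (2.4375)² = 1.37109375
Cov(U,W) = -5.4375 − (-2.25)(2.4375) = 0.046875
Var(2U + W) = (2)²·0.1875 + (1)²·1.37109375 + 2·(2)·(1)·0.046875 = 2.30859375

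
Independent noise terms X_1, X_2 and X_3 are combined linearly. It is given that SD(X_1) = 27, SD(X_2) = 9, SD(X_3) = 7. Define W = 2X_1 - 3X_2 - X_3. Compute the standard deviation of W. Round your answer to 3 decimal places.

60.778

Var(X_1) = 729, Var(X_2) = 81, Var(X_3) = 49
By independence, Var(W) = (2)²Var(X_1) + (-3)²Var(X_2) + (-1)²Var(X_3)
= (2)²·729 + (-3)²·81 + (-1)²·49 = 3694
SD(W) = √3694 ≈ 60.778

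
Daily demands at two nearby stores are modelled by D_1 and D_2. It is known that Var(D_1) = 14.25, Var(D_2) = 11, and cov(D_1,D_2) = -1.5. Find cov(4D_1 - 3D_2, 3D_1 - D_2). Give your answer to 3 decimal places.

cov(4D_1 - 3D_2, 3D_1 - D_2) = (4)(3)Var(D_1) + (-3)(-1)Var(D_2) + [(4)(-1) + (-3)(3)]cov(D_1,D_2)
= 12·14.25 + 3·11 + -13·-1.5 = 223.5

223.500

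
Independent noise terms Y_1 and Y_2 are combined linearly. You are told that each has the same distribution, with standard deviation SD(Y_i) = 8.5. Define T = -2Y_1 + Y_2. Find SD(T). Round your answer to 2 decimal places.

V(Y_i) = (8.5)² = 72.25
By independence, V(T) = (-2)²V(Y_1) + (1)²V(Y_2)
= (-2)²·72.25 + (1)²·72.25 = 361.25
SD(T) = √361.25 ≈ 19.01

19.01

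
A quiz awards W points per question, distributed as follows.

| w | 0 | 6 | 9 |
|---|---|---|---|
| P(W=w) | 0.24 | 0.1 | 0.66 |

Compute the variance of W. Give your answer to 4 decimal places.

E[W] = (0)(0.24) + (6)(0.1) + (9)(0.66) = 6.54
E[W²] = (0)²(0.24) + (6)²(0.1) + (9)²(0.66) = 57.06
var(W) = E[W²] − (E[W])² = 57.06 − (6.54)² = 14.2884

14.2884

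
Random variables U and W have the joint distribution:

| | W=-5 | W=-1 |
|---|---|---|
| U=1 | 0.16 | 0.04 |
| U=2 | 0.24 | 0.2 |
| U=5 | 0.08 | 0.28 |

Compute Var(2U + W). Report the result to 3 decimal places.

20.134

E[U] = 2.88,  E[W] = -2.92,  E[UW] = -7.04
Var(U) = 10.96 − (2.88)² = 2.6656;  Var(W) = 12.52 − (-2.92)² = 3.9936
cov(U,W) = -7.04 − (2.88)(-2.92) = 1.3696
Var(2U + W) = (2)²·2.6656 + (1)²·3.9936 + 2·(2)·(1)·1.3696 = 20.1344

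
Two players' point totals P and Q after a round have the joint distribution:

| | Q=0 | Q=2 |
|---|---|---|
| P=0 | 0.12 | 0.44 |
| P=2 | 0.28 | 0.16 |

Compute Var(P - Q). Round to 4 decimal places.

E[P] = 0.88,  E[Q] = 1.2,  E[PQ] = 0.64
Var(P) = 1.76 − (0.88)² = 0.9856;  Var(Q) = 2.4 − (1.2)² = 0.96
cov(P,Q) = 0.64 − (0.88)(1.2) = -0.416
Var(P - Q) = (1)²·0.9856 + (-1)²·0.96 + 2·(1)·(-1)·-0.416 = 2.7776

2.7776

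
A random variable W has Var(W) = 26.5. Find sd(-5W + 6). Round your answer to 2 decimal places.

25.74

Var(-5W + 6) = (-5)²·26.5 = 662.5
sd(-5W + 6) = √662.5 ≈ 25.74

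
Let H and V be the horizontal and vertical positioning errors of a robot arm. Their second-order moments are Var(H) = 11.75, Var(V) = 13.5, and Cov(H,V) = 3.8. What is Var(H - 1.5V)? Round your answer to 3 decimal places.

30.725

Var(H - 1.5V) = (1)²·Var(H) + (-1.5)²·Var(V) + 2·(1)·(-1.5)·Cov(H,V)
= 1·11.75 + 2.25·13.5 + -3·3.8 = 30.725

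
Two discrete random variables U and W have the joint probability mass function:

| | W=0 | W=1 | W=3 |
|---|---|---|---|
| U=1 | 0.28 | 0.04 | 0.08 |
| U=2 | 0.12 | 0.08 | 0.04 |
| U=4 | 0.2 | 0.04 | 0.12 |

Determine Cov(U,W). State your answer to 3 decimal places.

0.238

E[U] = 2.32,  E[W] = 0.88
E[UW] = 2.28
Cov(U,W) = E[UW] − E[U]E[W] = 2.28 − (2.32)(0.88) = 0.2384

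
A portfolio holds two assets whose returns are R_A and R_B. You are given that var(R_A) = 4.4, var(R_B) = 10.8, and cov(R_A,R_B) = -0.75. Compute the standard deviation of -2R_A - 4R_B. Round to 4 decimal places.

13.3566

var(-2R_A - 4R_B) = (-2)²·var(R_A) + (-4)²·var(R_B) + 2·(-2)·(-4)·cov(R_A,R_B)
= 4·4.4 + 16·10.8 + 16·-0.75 = 178.4
SD(-2R_A - 4R_B) = √178.4 ≈ 13.3566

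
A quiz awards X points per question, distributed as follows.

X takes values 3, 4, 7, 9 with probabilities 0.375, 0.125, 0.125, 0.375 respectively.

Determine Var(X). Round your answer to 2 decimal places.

E[X] = (3)(0.375) + (4)(0.125) + (7)(0.125) + (9)(0.375) = 5.875
E[X²] = (3)²(0.375) + (4)²(0.125) + (7)²(0.125) + (9)²(0.375) = 41.875
Var(X) = E[X²] − (E[X])² = 41.875 − (5.875)² = 7.359375

7.36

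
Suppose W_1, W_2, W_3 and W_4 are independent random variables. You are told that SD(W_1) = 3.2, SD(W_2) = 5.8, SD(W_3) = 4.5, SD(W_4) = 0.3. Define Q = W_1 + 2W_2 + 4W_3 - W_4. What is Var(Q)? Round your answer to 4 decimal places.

468.8900

Var(W_1) = 10.24, Var(W_2) = 33.64, Var(W_3) = 20.25, Var(W_4) = 0.09
By independence, Var(Q) = (1)²Var(W_1) + (2)²Var(W_2) + (4)²Var(W_3) + (-1)²Var(W_4)
= (1)²·10.24 + (2)²·33.64 + (4)²·20.25 + (-1)²·0.09 = 468.89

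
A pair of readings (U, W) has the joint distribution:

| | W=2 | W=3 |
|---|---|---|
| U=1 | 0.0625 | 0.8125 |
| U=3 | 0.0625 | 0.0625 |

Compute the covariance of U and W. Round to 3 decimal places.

-0.094

E[U] = 1.25,  E[W] = 2.875
E[UW] = 3.5
cov(U,W) = E[UW] − E[U]E[W] = 3.5 − (1.25)(2.875) = -0.09375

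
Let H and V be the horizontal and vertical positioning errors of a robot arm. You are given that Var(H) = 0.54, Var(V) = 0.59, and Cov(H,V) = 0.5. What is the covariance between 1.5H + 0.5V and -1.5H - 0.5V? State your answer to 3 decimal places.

-2.113

Cov(1.5H + 0.5V, -1.5H - 0.5V) = (1.5)(-1.5)Var(H) + (0.5)(-0.5)Var(V) + [(1.5)(-0.5) + (0.5)(-1.5)]Cov(H,V)
= -2.25·0.54 + -0.25·0.59 + -1.5·0.5 = -2.1125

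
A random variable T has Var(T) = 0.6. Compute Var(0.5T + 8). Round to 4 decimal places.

0.1500

Var(0.5T + 8) = (0.5)²·Var(T) = 0.25·0.6 = 0.15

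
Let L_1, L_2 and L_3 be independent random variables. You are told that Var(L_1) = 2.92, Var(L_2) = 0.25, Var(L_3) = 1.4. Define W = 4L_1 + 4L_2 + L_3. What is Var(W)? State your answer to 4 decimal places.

52.1200

By independence, Var(W) = (4)²Var(L_1) + (4)²Var(L_2) + (1)²Var(L_3)
= (4)²·2.92 + (4)²·0.25 + (1)²·1.4 = 52.12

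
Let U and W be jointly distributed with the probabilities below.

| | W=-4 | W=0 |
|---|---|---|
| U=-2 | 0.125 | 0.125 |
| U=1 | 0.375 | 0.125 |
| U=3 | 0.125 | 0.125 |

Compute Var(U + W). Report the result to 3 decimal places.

E[U] = 0.75,  E[W] = -2.5,  E[UW] = -2
Var(U) = 3.75 − (0.75)² = 3.1875;  Var(W) = 10 − (-2.5)² = 3.75
Cov(U,W) = -2 − (0.75)(-2.5) = -0.125
Var(U + W) = (1)²·3.1875 + (1)²·3.75 + 2·(1)·(1)·-0.125 = 6.6875

6.688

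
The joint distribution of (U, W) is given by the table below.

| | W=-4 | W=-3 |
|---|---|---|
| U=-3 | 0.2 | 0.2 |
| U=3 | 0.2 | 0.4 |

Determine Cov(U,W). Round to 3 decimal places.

E[U] = 0.6,  E[W] = -3.4
E[UW] = -1.8
Cov(U,W) = E[UW] − E[U]E[W] = -1.8 − (0.6)(-3.4) = 0.24

0.240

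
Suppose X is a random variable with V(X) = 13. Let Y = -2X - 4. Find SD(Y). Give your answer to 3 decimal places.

V(-2X - 4) = (-2)²·13 = 52
SD(Y) = √52 ≈ 7.211

7.211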